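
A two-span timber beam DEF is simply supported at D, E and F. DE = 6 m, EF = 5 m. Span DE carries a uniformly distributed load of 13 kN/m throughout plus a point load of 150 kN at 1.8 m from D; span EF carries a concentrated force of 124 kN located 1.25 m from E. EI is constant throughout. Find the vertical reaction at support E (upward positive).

R_E = 230.2 kN

Take M_E as the redundant. Released structure: two simple spans DE and EF with a hinge at E.
End slopes at the hinge E, treating each span as simply supported:
  span DE: UDL 13: wL³/(24EI) = 117/EI
  span DE: point load 150 at a = 1.8: Pab(L + a)/(6LEI) = 245.7/EI
  span EF: point load 124 at a = 1.25: Pab(L + b)/(6LEI) = 169.5/EI
  relative rotation θ_0 = (362.7 + 169.5)/EI = 532.2/EI
A unit hogging moment at E produces rotation L₁/(3EI) + L₂/(3EI) = 3.667/EI.
Compatibility: M_E·(L₁+L₂)/(3EI) = θ_0, giving M_E = 145.2 kN·m (hogging).
Span DE, ΣM about D with M_E applied at E: R_E^{DE}·6 = 504 + 145.2, so R_E^{DE} = 108.2 kN and R_D = 228 − 108.2 = 119.8 kN.
Span EF, ΣM about F: R_E^{EF}·5 = 465 + 145.2, so R_E^{EF} = 122 kN and R_F = 124 − 122 = 1.969 kN.
R_E = 108.2 + 122 = 230.2 kN.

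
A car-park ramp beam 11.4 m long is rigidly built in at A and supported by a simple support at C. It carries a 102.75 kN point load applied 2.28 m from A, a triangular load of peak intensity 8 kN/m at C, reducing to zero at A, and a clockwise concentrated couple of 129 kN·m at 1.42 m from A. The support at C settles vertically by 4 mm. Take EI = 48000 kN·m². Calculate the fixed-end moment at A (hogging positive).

M_A = 317.6 kN·m

Remove the prop at C; the released (primary) structure is a cantilever built in at A.
Primary-structure tip deflection at C by superposition:
  point load 102.75 at a = 2.28: Pa²(3L − a)/(6EI) = 2842/EI
  triangular load, peak 8 at the free end: 11w₀L⁴/(120EI) = 12386/EI
  clockwise couple 129 at a = 1.42: M₀a(2L − a)/(2EI) = 1958/EI
  δ_0 = 17186/EI
Tip deflection under a unit load at C: L³/(3EI) = 493.8/EI.
With EI = 48000 kN·m²: δ_0 = 0.35803 m and δ_{CC} = 0.010289 m/kN.
Compatibility — the beam at C must follow the support down by 0.004 m: δ_0 − R_C·δ_{CC} = 0.004, so R_C = (0.35803 − 0.004)/0.010289 = 34.41 kN.
Moment equilibrium about A: M_A = Σ(load moments about A) − R_C·L = 709.8 − 34.41×11.4 = 317.6 kN·m.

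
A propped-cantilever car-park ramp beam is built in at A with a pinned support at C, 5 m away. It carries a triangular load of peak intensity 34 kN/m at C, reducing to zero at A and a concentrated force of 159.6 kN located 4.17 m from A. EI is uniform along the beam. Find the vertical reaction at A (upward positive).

Remove the prop at C; the released (primary) structure is a cantilever built in at A.
Free-end deflection of the primary structure under the applied loading (downward +):
  triangular load, peak 34 at the free end: 11w₀L⁴/(120EI) = 1948/EI
  point load 159.6 at a = 4.17: Pa²(3L − a)/(6EI) = 5009/EI
  δ_0 = 6957/EI
Tip deflection under a unit load at C: L³/(3EI) = 41.67/EI.
The prop prevents deflection at C: R_C = δ_0/δ_{CC} = 6957/41.67 = 167 kN.
Vertical equilibrium: R_A = ΣP − R_C = 244.6 − 167 = 77.63 kN.

R_A = 77.63 kN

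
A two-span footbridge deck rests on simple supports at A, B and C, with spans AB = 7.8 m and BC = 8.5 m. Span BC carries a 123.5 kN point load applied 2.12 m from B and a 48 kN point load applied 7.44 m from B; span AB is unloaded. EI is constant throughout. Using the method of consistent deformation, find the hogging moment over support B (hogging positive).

Take M_B as the redundant. Released structure: two simple spans AB and BC with a hinge at B.
End slopes at the hinge B, treating each span as simply supported:
  span BC: point load 123.5 at a = 2.12: Pab(L + b)/(6LEI) = 487.4/EI
  span BC: point load 48 at a = 7.44: Pab(L + b)/(6LEI) = 70.96/EI
  relative rotation θ_0 = (0 + 558.3)/EI = 558.3/EI
A unit hogging moment at B produces rotation L₁/(3EI) + L₂/(3EI) = 5.433/EI.
Slope continuity at B: θ_0 = M_B·5.433/EI, so M_B = 558.3/5.433 = 102.8 kN·m (hogging).

M_B = 102.8 kN·m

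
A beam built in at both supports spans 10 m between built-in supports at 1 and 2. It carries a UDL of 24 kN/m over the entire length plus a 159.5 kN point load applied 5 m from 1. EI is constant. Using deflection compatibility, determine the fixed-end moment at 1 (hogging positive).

M_1 = 399.4 kN·m

Release both end moments; the primary structure is a simply-supported span 12 with redundants M_1 and M_2.
On the primary (simply-supported) span, the end slopes from the loading are:
  at 1: UDL 24: wL³/(24EI) = 1000/EI
  at 2: UDL 24: wL³/(24EI) = 1000/EI
  at 1: point load 159.5 at a = 5: Pab(L + b)/(6LEI) = 996.9/EI
  at 2: point load 159.5 at a = 5: Pab(L + a)/(6LEI) = 996.9/EI
  θ_10 = 1997/EI,  θ_20 = 1997/EI
Flexibility coefficients: a unit moment at one end gives L/(3EI) there and L/(6EI) at the far end, so f₁₁ = f₂₂ = 3.333/EI and f₁₂ = f₂₁ = 1.667/EI.
Compatibility — zero rotation at each built-in end:
  3.333 M_1 + 1.667 M_2 = 1997
  1.667 M_1 + 3.333 M_2 = 1997
Solving the pair gives M_1 = 399.4 kN·m and M_2 = 399.4 kN·m (hogging).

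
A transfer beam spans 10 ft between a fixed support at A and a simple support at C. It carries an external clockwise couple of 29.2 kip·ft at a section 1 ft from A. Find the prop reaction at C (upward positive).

Choose R_C as the redundant. The primary structure is the cantilever fixed at A.
Primary-structure tip deflection at C by superposition:
  clockwise couple 29.2 at a = 1: M₀a(2L − a)/(2EI) = 277.4/EI
Flexibility coefficient — unit upward force at C: δ_{CC} = L³/(3EI) = 333.3/EI.
Compatibility at C: δ_0 − R_C·δ_{CC} = 0, so R_C = 277.4/333.3 = 0.8322 kip.

R_C = 0.8322 kip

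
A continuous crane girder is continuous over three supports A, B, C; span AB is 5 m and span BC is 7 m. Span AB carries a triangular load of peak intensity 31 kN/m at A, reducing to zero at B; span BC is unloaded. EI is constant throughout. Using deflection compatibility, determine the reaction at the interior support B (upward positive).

R_B = 32.29 kN

Insert a hinge at B; M_B is the redundant, and each span becomes simply supported.
Rotations at B on the released spans (each span's end-slope, ×1/EI):
  span AB: triangular load, peak 31: 7w₀L³/(360EI) = 75.35/EI
  relative rotation θ_0 = (75.35 + 0)/EI = 75.35/EI
A unit hogging moment at B produces rotation L₁/(3EI) + L₂/(3EI) = 4/EI.
Compatibility: M_B·(L₁+L₂)/(3EI) = θ_0, giving M_B = 18.84 kN·m (hogging).
Span AB, ΣM about A with M_B applied at B: R_B^{AB}·5 = 129.2 + 18.84, so R_B^{AB} = 29.6 kN and R_A = 77.5 − 29.6 = 47.9 kN.
Span BC, ΣM about C: R_B^{BC}·7 = 0 + 18.84, so R_B^{BC} = 2.691 kN and R_C = 0 − 2.691 = -2.691 kN.
R_B = 29.6 + 2.691 = 32.29 kN.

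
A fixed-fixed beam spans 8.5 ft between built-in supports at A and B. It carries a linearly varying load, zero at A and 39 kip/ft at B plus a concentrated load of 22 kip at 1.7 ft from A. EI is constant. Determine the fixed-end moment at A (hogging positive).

M_A = 117.9 kip·ft

Release both end moments; the primary structure is a simply-supported span AB with redundants M_A and M_B.
Simple-span end rotations at A and B under the given loads:
  at A: triangular load, peak 39: 7w₀L³/(360EI) = 465.7/EI
  at B: triangular load, peak 39: w₀L³/(45EI) = 532.2/EI
  at A: point load 22 at a = 1.7: Pab(L + b)/(6LEI) = 76.3/EI
  at B: point load 22 at a = 1.7: Pab(L + a)/(6LEI) = 50.86/EI
  θ_A0 = 542/EI,  θ_B0 = 583.1/EI
Flexibility coefficients: a unit moment at one end gives L/(3EI) there and L/(6EI) at the far end, so f₁₁ = f₂₂ = 2.833/EI and f₁₂ = f₂₁ = 1.417/EI.
Compatibility — zero rotation at each built-in end:
  2.833 M_A + 1.417 M_B = 542
  1.417 M_A + 2.833 M_B = 583.1
Solving the pair gives M_A = 117.9 kip·ft and M_B = 146.9 kip·ft (hogging).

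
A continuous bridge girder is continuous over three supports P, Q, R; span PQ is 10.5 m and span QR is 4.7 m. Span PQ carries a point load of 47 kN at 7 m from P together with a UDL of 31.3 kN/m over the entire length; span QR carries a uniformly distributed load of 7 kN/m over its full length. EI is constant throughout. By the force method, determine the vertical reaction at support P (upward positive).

R_P = 145 kN

Release continuity at Q by inserting a hinge; the redundant is the internal moment M_Q. The primary structure is two simply-supported spans PQ and QR.
Discontinuity in slope at Q on the released structure — sum the simple-span end rotations:
  span PQ: point load 47 at a = 7: Pab(L + a)/(6LEI) = 319.9/EI
  span PQ: UDL 31.3: wL³/(24EI) = 1510/EI
  span QR: UDL 7: wL³/(24EI) = 30.28/EI
  relative rotation θ_0 = (1830 + 30.28)/EI = 1860/EI
A unit hogging moment at Q produces rotation L₁/(3EI) + L₂/(3EI) = 5.067/EI.
Compatibility: M_Q·(L₁+L₂)/(3EI) = θ_0, giving M_Q = 367.1 kN·m (hogging).
Span PQ, ΣM about P with M_Q applied at Q: R_Q^{PQ}·10.5 = 2054 + 367.1, so R_Q^{PQ} = 230.6 kN and R_P = 375.6 − 230.6 = 145 kN.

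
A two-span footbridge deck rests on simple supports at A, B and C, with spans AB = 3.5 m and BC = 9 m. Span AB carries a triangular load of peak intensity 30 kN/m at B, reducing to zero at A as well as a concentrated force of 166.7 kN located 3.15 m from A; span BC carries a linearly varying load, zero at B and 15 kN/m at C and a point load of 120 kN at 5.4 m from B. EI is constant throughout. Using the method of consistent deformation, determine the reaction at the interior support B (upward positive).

Release continuity at B by inserting a hinge; the redundant is the internal moment M_B. The primary structure is two simply-supported spans AB and BC.
Discontinuity in slope at B on the released structure — sum the simple-span end rotations:
  span AB: triangular load, peak 30: w₀L³/(45EI) = 28.58/EI
  span AB: point load 166.7 at a = 3.15: Pab(L + a)/(6LEI) = 58.2/EI
  span BC: triangular load, peak 15: 7w₀L³/(360EI) = 212.6/EI
  span BC: point load 120 at a = 5.4: Pab(L + b)/(6LEI) = 544.3/EI
  relative rotation θ_0 = (86.78 + 756.9)/EI = 843.7/EI
A unit hogging moment at B produces rotation L₁/(3EI) + L₂/(3EI) = 4.167/EI.
Slope continuity at B: θ_0 = M_B·4.167/EI, so M_B = 843.7/4.167 = 202.5 kN·m (hogging).
Span AB, ΣM about A with M_B applied at B: R_B^{AB}·3.5 = 647.6 + 202.5, so R_B^{AB} = 242.9 kN and R_A = 219.2 − 242.9 = -23.69 kN.
Span BC, ΣM about C: R_B^{BC}·9 = 634.5 + 202.5, so R_B^{BC} = 93 kN and R_C = 187.5 − 93 = 94.5 kN.
R_B = 242.9 + 93 = 335.9 kN.

R_B = 335.9 kN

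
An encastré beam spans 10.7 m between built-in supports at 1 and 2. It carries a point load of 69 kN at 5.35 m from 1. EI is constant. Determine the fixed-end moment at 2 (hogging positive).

Take the two fixed-end moments M_1, M_2 as redundants; the released structure is the simple span 12.
Simple-span end rotations at 1 and 2 under the given loads:
  at 1: point load 69 at a = 5.35: Pab(L + b)/(6LEI) = 493.7/EI
  at 2: point load 69 at a = 5.35: Pab(L + a)/(6LEI) = 493.7/EI
  θ_10 = 493.7/EI,  θ_20 = 493.7/EI
Flexibility coefficients: a unit moment at one end gives L/(3EI) there and L/(6EI) at the far end, so f₁₁ = f₂₂ = 3.567/EI and f₁₂ = f₂₁ = 1.783/EI.
Compatibility — zero rotation at each built-in end:
  3.567 M_1 + 1.783 M_2 = 493.7
  1.783 M_1 + 3.567 M_2 = 493.7
Solving the pair gives M_1 = 92.29 kN·m and M_2 = 92.29 kN·m (hogging).

M_2 = 92.29 kN·m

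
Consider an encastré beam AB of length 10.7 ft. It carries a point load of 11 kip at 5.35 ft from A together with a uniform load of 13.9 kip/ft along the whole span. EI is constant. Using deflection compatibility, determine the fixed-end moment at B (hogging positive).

Release both end moments; the primary structure is a simply-supported span AB with redundants M_A and M_B.
End rotations of the released simple span under the applied load (×1/EI):
  at A: point load 11 at a = 5.35: Pab(L + b)/(6LEI) = 78.71/EI
  at B: point load 11 at a = 5.35: Pab(L + a)/(6LEI) = 78.71/EI
  at A: UDL 13.9: wL³/(24EI) = 709.5/EI
  at B: UDL 13.9: wL³/(24EI) = 709.5/EI
  θ_A0 = 788.2/EI,  θ_B0 = 788.2/EI
Flexibility coefficients: a unit moment at one end gives L/(3EI) there and L/(6EI) at the far end, so f₁₁ = f₂₂ = 3.567/EI and f₁₂ = f₂₁ = 1.783/EI.
Compatibility — zero rotation at each built-in end:
  3.567 M_A + 1.783 M_B = 788.2
  1.783 M_A + 3.567 M_B = 788.2
Solving the pair gives M_A = 147.3 kip·ft and M_B = 147.3 kip·ft (hogging).

M_B = 147.3 kip·ft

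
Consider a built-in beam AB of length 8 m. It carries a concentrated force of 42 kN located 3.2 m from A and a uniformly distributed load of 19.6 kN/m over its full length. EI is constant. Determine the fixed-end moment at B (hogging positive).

Take the two fixed-end moments M_A, M_B as redundants; the released structure is the simple span AB.
End rotations of the released simple span under the applied load (×1/EI):
  at A: point load 42 at a = 3.2: Pab(L + b)/(6LEI) = 172/EI
  at B: point load 42 at a = 3.2: Pab(L + a)/(6LEI) = 150.5/EI
  at A: UDL 19.6: wL³/(24EI) = 418.1/EI
  at B: UDL 19.6: wL³/(24EI) = 418.1/EI
  θ_A0 = 590.2/EI,  θ_B0 = 568.7/EI
Flexibility coefficients: a unit moment at one end gives L/(3EI) there and L/(6EI) at the far end, so f₁₁ = f₂₂ = 2.667/EI and f₁₂ = f₂₁ = 1.333/EI.
Compatibility — zero rotation at each built-in end:
  2.667 M_A + 1.333 M_B = 590.2
  1.333 M_A + 2.667 M_B = 568.7
Solving the pair gives M_A = 152.9 kN·m and M_B = 136.8 kN·m (hogging).

M_B = 136.8 kN·m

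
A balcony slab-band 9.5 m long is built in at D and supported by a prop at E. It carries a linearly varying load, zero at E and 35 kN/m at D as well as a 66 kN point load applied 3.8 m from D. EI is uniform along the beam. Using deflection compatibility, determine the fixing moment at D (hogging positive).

Choose R_E as the redundant. The primary structure is the cantilever fixed at D.
Free-end deflection of the primary structure under the applied loading (downward +):
  triangular load, peak 35 at the fixed end: w₀L⁴/(30EI) = 9503/EI
  point load 66 at a = 3.8: Pa²(3L − a)/(6EI) = 3923/EI
  δ_0 = 13426/EI
Tip deflection under a unit load at E: L³/(3EI) = 285.8/EI.
The prop prevents deflection at E: R_E = δ_0/δ_{EE} = 13426/285.8 = 46.98 kN.
Moment equilibrium about D: M_D = Σ(load moments about D) − R_E·L = 777.3 − 46.98×9.5 = 331 kN·m.

M_D = 331 kN·m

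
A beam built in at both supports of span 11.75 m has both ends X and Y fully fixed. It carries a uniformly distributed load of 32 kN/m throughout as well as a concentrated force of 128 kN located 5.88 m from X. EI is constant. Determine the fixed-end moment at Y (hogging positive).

M_Y = 556.3 kN·m

Take the two fixed-end moments M_X, M_Y as redundants; the released structure is the simple span XY.
End rotations of the released simple span under the applied load (×1/EI):
  at X: UDL 32: wL³/(24EI) = 2163/EI
  at Y: UDL 32: wL³/(24EI) = 2163/EI
  at X: point load 128 at a = 5.88: Pab(L + b)/(6LEI) = 1104/EI
  at Y: point load 128 at a = 5.88: Pab(L + a)/(6LEI) = 1105/EI
  θ_X0 = 3267/EI,  θ_Y0 = 3268/EI
Flexibility coefficients: a unit moment at one end gives L/(3EI) there and L/(6EI) at the far end, so f₁₁ = f₂₂ = 3.917/EI and f₁₂ = f₂₁ = 1.958/EI.
Compatibility — zero rotation at each built-in end:
  3.917 M_X + 1.958 M_Y = 3267
  1.958 M_X + 3.917 M_Y = 3268
Solving the pair gives M_X = 556 kN·m and M_Y = 556.3 kN·m (hogging).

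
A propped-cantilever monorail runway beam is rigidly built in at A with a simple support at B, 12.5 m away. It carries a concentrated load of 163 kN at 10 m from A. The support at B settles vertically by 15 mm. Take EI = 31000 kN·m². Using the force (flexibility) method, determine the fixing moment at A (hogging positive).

Choose R_B as the redundant. The primary structure is the cantilever fixed at A.
Primary-structure tip deflection at B by superposition:
  point load 163 at a = 10: Pa²(3L − a)/(6EI) = 74708/EI
Tip deflection under a unit load at B: L³/(3EI) = 651/EI.
With EI = 31000 kN·m²: δ_0 = 2.4099 m and δ_{BB} = 0.021001 m/kN.
Compatibility — the beam at B must follow the support down by 0.015 m: δ_0 − R_B·δ_{BB} = 0.015, so R_B = (2.4099 − 0.015)/0.021001 = 114 kN.
Moment equilibrium about A: M_A = Σ(load moments about A) − R_B·L = 1630 − 114×12.5 = 204.5 kN·m.

M_A = 204.5 kN·m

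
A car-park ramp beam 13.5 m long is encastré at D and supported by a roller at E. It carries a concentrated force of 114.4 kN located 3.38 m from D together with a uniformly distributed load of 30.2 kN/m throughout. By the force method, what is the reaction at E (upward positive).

Remove the prop at E; the released (primary) structure is a cantilever built in at D.
Free-end deflection of the primary structure under the applied loading (downward +):
  point load 114.4 at a = 3.38: Pa²(3L − a)/(6EI) = 8086/EI
  UDL 30.2: wL⁴/(8EI) = 125387/EI
  δ_0 = 133473/EI
Flexibility coefficient — unit upward force at E: δ_{EE} = L³/(3EI) = 820.1/EI.
The prop prevents deflection at E: R_E = δ_0/δ_{EE} = 133473/820.1 = 162.7 kN.

R_E = 162.7 kN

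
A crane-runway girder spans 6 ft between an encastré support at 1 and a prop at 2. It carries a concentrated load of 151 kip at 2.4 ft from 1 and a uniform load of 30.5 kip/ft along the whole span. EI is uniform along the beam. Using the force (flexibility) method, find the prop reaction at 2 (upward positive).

Remove the prop at 2; the released (primary) structure is a cantilever built in at 1.
Free-end deflection of the primary structure under the applied loading (downward +):
  point load 151 at a = 2.4: Pa²(3L − a)/(6EI) = 2261/EI
  UDL 30.5: wL⁴/(8EI) = 4941/EI
  δ_0 = 7202/EI
Flexibility coefficient — unit upward force at 2: δ_{22} = L³/(3EI) = 72/EI.
Compatibility at 2: δ_0 − R_2·δ_{22} = 0, so R_2 = 7202/72 = 100 kip.

R_2 = 100 kip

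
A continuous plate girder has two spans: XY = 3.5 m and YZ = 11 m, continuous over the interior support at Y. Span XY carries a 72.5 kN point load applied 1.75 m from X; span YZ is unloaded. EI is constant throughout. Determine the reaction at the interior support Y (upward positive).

Release continuity at Y by inserting a hinge; the redundant is the internal moment M_Y. The primary structure is two simply-supported spans XY and YZ.
Rotations at Y on the released spans (each span's end-slope, ×1/EI):
  span XY: point load 72.5 at a = 1.75: Pab(L + a)/(6LEI) = 55.51/EI
  relative rotation θ_0 = (55.51 + 0)/EI = 55.51/EI
A unit hogging moment at Y produces rotation L₁/(3EI) + L₂/(3EI) = 4.833/EI.
Compatibility: M_Y·(L₁+L₂)/(3EI) = θ_0, giving M_Y = 11.48 kN·m (hogging).
Span XY, ΣM about X with M_Y applied at Y: R_Y^{XY}·3.5 = 126.9 + 11.48, so R_Y^{XY} = 39.53 kN and R_X = 72.5 − 39.53 = 32.97 kN.
Span YZ, ΣM about Z: R_Y^{YZ}·11 = 0 + 11.48, so R_Y^{YZ} = 1.044 kN and R_Z = 0 − 1.044 = -1.044 kN.
R_Y = 39.53 + 1.044 = 40.58 kN.

R_Y = 40.58 kN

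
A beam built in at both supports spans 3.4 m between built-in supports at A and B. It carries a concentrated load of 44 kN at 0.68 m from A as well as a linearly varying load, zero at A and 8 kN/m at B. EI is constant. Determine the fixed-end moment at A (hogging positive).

Release both end moments; the primary structure is a simply-supported span AB with redundants M_A and M_B.
Simple-span end rotations at A and B under the given loads:
  at A: point load 44 at a = 0.68: Pab(L + b)/(6LEI) = 24.41/EI
  at B: point load 44 at a = 0.68: Pab(L + a)/(6LEI) = 16.28/EI
  at A: triangular load, peak 8: 7w₀L³/(360EI) = 6.114/EI
  at B: triangular load, peak 8: w₀L³/(45EI) = 6.987/EI
  θ_A0 = 30.53/EI,  θ_B0 = 23.26/EI
Flexibility coefficients: a unit moment at one end gives L/(3EI) there and L/(6EI) at the far end, so f₁₁ = f₂₂ = 1.133/EI and f₁₂ = f₂₁ = 0.5667/EI.
Compatibility — zero rotation at each built-in end:
  1.133 M_A + 0.5667 M_B = 30.53
  0.5667 M_A + 1.133 M_B = 23.26
Solving the pair gives M_A = 22.23 kN·m and M_B = 9.411 kN·m (hogging).

M_A = 22.23 kN·m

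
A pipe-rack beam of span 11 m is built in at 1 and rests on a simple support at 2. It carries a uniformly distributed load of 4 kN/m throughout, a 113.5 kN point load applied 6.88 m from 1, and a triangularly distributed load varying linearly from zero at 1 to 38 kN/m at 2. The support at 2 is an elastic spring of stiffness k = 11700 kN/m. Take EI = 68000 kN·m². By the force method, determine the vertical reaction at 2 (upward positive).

R_2 = 181.8 kN

Choose R_2 as the redundant. The primary structure is the cantilever fixed at 1.
Free-end deflection of the primary structure under the applied loading (downward +):
  UDL 4: wL⁴/(8EI) = 7320/EI
  point load 113.5 at a = 6.88: Pa²(3L − a)/(6EI) = 23388/EI
  triangular load, peak 38 at the free end: 11w₀L⁴/(120EI) = 50999/EI
  δ_0 = 81708/EI
Flexibility coefficient — unit upward force at 2: δ_{22} = L³/(3EI) = 443.7/EI.
With EI = 68000 kN·m²: δ_0 = 1.2016 m and δ_{22} = 0.006525 m/kN.
Compatibility — the spring shortens by R_2/k under the reaction it provides: δ_0 − R_2·δ_{22} = R_2/k. With 1/k = 0.000085 m/kN, R_2 = δ_0 / (δ_{22} + 1/k) = 1.2016 / (0.006525 + 0.000085) = 181.8 kN.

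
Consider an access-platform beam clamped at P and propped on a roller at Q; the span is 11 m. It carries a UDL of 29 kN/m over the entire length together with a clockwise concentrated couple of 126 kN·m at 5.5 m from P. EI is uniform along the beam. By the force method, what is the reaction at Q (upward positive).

Release the roller at Q. Primary structure: cantilever fixed at P.
Primary-structure tip deflection at Q by superposition:
  UDL 29: wL⁴/(8EI) = 53074/EI
  clockwise couple 126 at a = 5.5: M₀a(2L − a)/(2EI) = 5717/EI
  δ_0 = 58791/EI
Tip deflection under a unit load at Q: L³/(3EI) = 443.7/EI.
The prop prevents deflection at Q: R_Q = δ_0/δ_{QQ} = 58791/443.7 = 132.5 kN.

R_Q = 132.5 kN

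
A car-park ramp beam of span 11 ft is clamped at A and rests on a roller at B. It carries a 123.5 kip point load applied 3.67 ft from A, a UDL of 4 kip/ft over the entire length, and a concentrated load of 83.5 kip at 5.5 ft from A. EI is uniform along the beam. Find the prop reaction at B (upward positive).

Choose R_B as the redundant. The primary structure is the cantilever fixed at A.
Primary-structure tip deflection at B by superposition:
  point load 123.5 at a = 3.67: Pa²(3L − a)/(6EI) = 8131/EI
  UDL 4: wL⁴/(8EI) = 7320/EI
  point load 83.5 at a = 5.5: Pa²(3L − a)/(6EI) = 11577/EI
  δ_0 = 27029/EI
Flexibility coefficient — unit upward force at B: δ_{BB} = L³/(3EI) = 443.7/EI.
The prop prevents deflection at B: R_B = δ_0/δ_{BB} = 27029/443.7 = 60.92 kip.

R_B = 60.92 kip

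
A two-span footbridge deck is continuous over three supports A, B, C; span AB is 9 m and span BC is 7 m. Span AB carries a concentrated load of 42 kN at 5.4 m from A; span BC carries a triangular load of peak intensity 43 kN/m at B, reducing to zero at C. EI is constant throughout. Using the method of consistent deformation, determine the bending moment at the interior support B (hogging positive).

M_B = 102.3 kN·m

Take M_B as the redundant. Released structure: two simple spans AB and BC with a hinge at B.
End slopes at the hinge B, treating each span as simply supported:
  span AB: point load 42 at a = 5.4: Pab(L + a)/(6LEI) = 217.7/EI
  span BC: triangular load, peak 43: w₀L³/(45EI) = 327.8/EI
  relative rotation θ_0 = (217.7 + 327.8)/EI = 545.5/EI
A unit hogging moment at B produces rotation L₁/(3EI) + L₂/(3EI) = 5.333/EI.
Slope continuity at B: θ_0 = M_B·5.333/EI, so M_B = 545.5/5.333 = 102.3 kN·m (hogging).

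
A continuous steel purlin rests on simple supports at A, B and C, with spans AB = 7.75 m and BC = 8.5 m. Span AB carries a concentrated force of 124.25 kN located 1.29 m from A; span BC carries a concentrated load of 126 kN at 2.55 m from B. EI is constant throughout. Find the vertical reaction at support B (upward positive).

R_B = 142.7 kN

Take M_B as the redundant. Released structure: two simple spans AB and BC with a hinge at B.
Discontinuity in slope at B on the released structure — sum the simple-span end rotations:
  span AB: point load 124.25 at a = 1.29: Pab(L + a)/(6LEI) = 201.3/EI
  span BC: point load 126 at a = 2.55: Pab(L + b)/(6LEI) = 541.7/EI
  relative rotation θ_0 = (201.3 + 541.7)/EI = 743/EI
A unit hogging moment at B produces rotation L₁/(3EI) + L₂/(3EI) = 5.417/EI.
Slope continuity at B: θ_0 = M_B·5.417/EI, so M_B = 743/5.417 = 137.2 kN·m (hogging).
Span AB, ΣM about A with M_B applied at B: R_B^{AB}·7.75 = 160.3 + 137.2, so R_B^{AB} = 38.38 kN and R_A = 124.2 − 38.38 = 85.87 kN.
Span BC, ΣM about C: R_B^{BC}·8.5 = 749.7 + 137.2, so R_B^{BC} = 104.3 kN and R_C = 126 − 104.3 = 21.66 kN.
R_B = 38.38 + 104.3 = 142.7 kN.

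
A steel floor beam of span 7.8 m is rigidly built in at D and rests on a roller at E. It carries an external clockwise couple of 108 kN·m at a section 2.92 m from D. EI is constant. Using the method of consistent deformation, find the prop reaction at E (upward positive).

R_E = 12.64 kN

Take the reaction at E as the redundant and release it; the primary structure is a cantilever fixed at D.
Deflection at E on the released cantilever, summing each load's contribution:
  clockwise couple 108 at a = 2.92: M₀a(2L − a)/(2EI) = 1999/EI
Tip deflection under a unit load at E: L³/(3EI) = 158.2/EI.
The prop prevents deflection at E: R_E = δ_0/δ_{EE} = 1999/158.2 = 12.64 kN.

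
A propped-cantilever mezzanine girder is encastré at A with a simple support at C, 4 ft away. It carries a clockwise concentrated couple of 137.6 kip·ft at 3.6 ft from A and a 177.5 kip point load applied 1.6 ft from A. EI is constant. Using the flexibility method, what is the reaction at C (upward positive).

R_C = 88 kip

Release the roller at C. Primary structure: cantilever fixed at A.
Deflection at C on the released cantilever, summing each load's contribution:
  clockwise couple 137.6 at a = 3.6: M₀a(2L − a)/(2EI) = 1090/EI
  point load 177.5 at a = 1.6: Pa²(3L − a)/(6EI) = 787.6/EI
  δ_0 = 1877/EI
Tip deflection under a unit load at C: L³/(3EI) = 21.33/EI.
The prop prevents deflection at C: R_C = δ_0/δ_{CC} = 1877/21.33 = 88 kip.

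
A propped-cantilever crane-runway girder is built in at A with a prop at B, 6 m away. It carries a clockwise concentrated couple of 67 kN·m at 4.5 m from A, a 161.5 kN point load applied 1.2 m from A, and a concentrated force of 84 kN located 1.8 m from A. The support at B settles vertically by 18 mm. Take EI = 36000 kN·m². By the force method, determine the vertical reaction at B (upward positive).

Take the reaction at B as the redundant and release it; the primary structure is a cantilever fixed at A.
Primary-structure tip deflection at B by superposition:
  clockwise couple 67 at a = 4.5: M₀a(2L − a)/(2EI) = 1131/EI
  point load 161.5 at a = 1.2: Pa²(3L − a)/(6EI) = 651.2/EI
  point load 84 at a = 1.8: Pa²(3L − a)/(6EI) = 734.8/EI
  δ_0 = 2517/EI
Tip deflection under a unit load at B: L³/(3EI) = 72/EI.
With EI = 36000 kN·m²: δ_0 = 0.069906 m and δ_{BB} = 0.002 m/kN.
Compatibility — the beam at B must follow the support down by 0.018 m: δ_0 − R_B·δ_{BB} = 0.018, so R_B = (0.069906 − 0.018)/0.002 = 25.95 kN.

R_B = 25.95 kN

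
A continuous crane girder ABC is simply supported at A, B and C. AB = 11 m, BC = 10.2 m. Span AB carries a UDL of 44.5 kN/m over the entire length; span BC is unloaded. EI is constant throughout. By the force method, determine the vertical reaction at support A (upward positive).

R_A = 213 kN

Release continuity at B by inserting a hinge; the redundant is the internal moment M_B. The primary structure is two simply-supported spans AB and BC.
Rotations at B on the released spans (each span's end-slope, ×1/EI):
  span AB: UDL 44.5: wL³/(24EI) = 2468/EI
  relative rotation θ_0 = (2468 + 0)/EI = 2468/EI
A unit hogging moment at B produces rotation L₁/(3EI) + L₂/(3EI) = 7.067/EI.
Slope continuity at B: θ_0 = M_B·7.067/EI, so M_B = 2468/7.067 = 349.2 kN·m (hogging).
Span AB, ΣM about A with M_B applied at B: R_B^{AB}·11 = 2692 + 349.2, so R_B^{AB} = 276.5 kN and R_A = 489.5 − 276.5 = 213 kN.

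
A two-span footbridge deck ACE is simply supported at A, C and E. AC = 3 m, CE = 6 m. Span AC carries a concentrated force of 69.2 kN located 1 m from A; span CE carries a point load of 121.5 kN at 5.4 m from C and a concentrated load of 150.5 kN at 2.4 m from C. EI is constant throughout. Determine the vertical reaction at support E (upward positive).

Release continuity at C by inserting a hinge; the redundant is the internal moment M_C. The primary structure is two simply-supported spans AC and CE.
End slopes at the hinge C, treating each span as simply supported:
  span AC: point load 69.2 at a = 1: Pab(L + a)/(6LEI) = 30.76/EI
  span CE: point load 121.5 at a = 5.4: Pab(L + b)/(6LEI) = 72.17/EI
  span CE: point load 150.5 at a = 2.4: Pab(L + b)/(6LEI) = 346.8/EI
  relative rotation θ_0 = (30.76 + 418.9)/EI = 449.7/EI
A unit hogging moment at C produces rotation L₁/(3EI) + L₂/(3EI) = 3/EI.
Compatibility: M_C·(L₁+L₂)/(3EI) = θ_0, giving M_C = 149.9 kN·m (hogging).
Span CE, ΣM about E: R_C^{CE}·6 = 614.7 + 149.9, so R_C^{CE} = 127.4 kN and R_E = 272 − 127.4 = 144.6 kN.

R_E = 144.6 kN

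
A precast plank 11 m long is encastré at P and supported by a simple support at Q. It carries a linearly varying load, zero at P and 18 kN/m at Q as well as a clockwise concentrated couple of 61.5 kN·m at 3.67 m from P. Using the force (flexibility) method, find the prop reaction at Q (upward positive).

R_Q = 59.11 kN

Choose R_Q as the redundant. The primary structure is the cantilever fixed at P.
Free-end deflection of the primary structure under the applied loading (downward +):
  triangular load, peak 18 at the free end: 11w₀L⁴/(120EI) = 24158/EI
  clockwise couple 61.5 at a = 3.67: M₀a(2L − a)/(2EI) = 2069/EI
  δ_0 = 26226/EI
Tip deflection under a unit load at Q: L³/(3EI) = 443.7/EI.
Compatibility at Q: δ_0 − R_Q·δ_{QQ} = 0, so R_Q = 26226/443.7 = 59.11 kN.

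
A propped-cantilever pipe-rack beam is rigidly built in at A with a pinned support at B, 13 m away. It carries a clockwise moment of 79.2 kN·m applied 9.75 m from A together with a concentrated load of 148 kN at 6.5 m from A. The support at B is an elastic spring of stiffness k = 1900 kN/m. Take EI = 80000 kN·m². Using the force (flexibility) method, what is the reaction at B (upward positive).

Choose R_B as the redundant. The primary structure is the cantilever fixed at A.
Downward deflection at the released point B due to the loads:
  clockwise couple 79.2 at a = 9.75: M₀a(2L − a)/(2EI) = 6274/EI
  point load 148 at a = 6.5: Pa²(3L − a)/(6EI) = 33870/EI
  δ_0 = 40145/EI
Tip deflection under a unit load at B: L³/(3EI) = 732.3/EI.
With EI = 80000 kN·m²: δ_0 = 0.50181 m and δ_{BB} = 0.009154 m/kN.
Compatibility — the spring shortens by R_B/k under the reaction it provides: δ_0 − R_B·δ_{BB} = R_B/k. With 1/k = 0.000526 m/kN, R_B = δ_0 / (δ_{BB} + 1/k) = 0.50181 / (0.009154 + 0.000526) = 51.84 kN.

R_B = 51.84 kN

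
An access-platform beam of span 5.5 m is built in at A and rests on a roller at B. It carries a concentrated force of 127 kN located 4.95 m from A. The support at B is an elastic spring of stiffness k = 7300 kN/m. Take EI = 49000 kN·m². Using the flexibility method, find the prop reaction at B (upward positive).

Choose R_B as the redundant. The primary structure is the cantilever fixed at A.
Downward deflection at the released point B due to the loads:
  point load 127 at a = 4.95: Pa²(3L − a)/(6EI) = 5990/EI
Flexibility coefficient — unit upward force at B: δ_{BB} = L³/(3EI) = 55.46/EI.
With EI = 49000 kN·m²: δ_0 = 0.12225 m and δ_{BB} = 0.001132 m/kN.
Compatibility — the spring shortens by R_B/k under the reaction it provides: δ_0 − R_B·δ_{BB} = R_B/k. With 1/k = 0.000137 m/kN, R_B = δ_0 / (δ_{BB} + 1/k) = 0.12225 / (0.001132 + 0.000137) = 96.35 kN.

R_B = 96.35 kN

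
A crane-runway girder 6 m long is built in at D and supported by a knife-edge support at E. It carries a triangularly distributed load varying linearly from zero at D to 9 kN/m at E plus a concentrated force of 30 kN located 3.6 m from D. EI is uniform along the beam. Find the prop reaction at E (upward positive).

R_E = 27.81 kN

Take the reaction at E as the redundant and release it; the primary structure is a cantilever fixed at D.
Free-end deflection of the primary structure under the applied loading (downward +):
  triangular load, peak 9 at the free end: 11w₀L⁴/(120EI) = 1069/EI
  point load 30 at a = 3.6: Pa²(3L − a)/(6EI) = 933.1/EI
  δ_0 = 2002/EI
Tip deflection under a unit load at E: L³/(3EI) = 72/EI.
Compatibility at E: δ_0 − R_E·δ_{EE} = 0, so R_E = 2002/72 = 27.81 kN.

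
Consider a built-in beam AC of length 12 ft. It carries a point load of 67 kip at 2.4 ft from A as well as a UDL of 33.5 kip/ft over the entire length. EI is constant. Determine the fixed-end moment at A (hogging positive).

Take the two fixed-end moments M_A, M_C as redundants; the released structure is the simple span AC.
End rotations of the released simple span under the applied load (×1/EI):
  at A: point load 67 at a = 2.4: Pab(L + b)/(6LEI) = 463.1/EI
  at C: point load 67 at a = 2.4: Pab(L + a)/(6LEI) = 308.7/EI
  at A: UDL 33.5: wL³/(24EI) = 2412/EI
  at C: UDL 33.5: wL³/(24EI) = 2412/EI
  θ_A0 = 2875/EI,  θ_C0 = 2721/EI
Flexibility coefficients: a unit moment at one end gives L/(3EI) there and L/(6EI) at the far end, so f₁₁ = f₂₂ = 4/EI and f₁₂ = f₂₁ = 2/EI.
Compatibility — zero rotation at each built-in end:
  4 M_A + 2 M_C = 2875
  2 M_A + 4 M_C = 2721
Solving the pair gives M_A = 504.9 kip·ft and M_C = 427.7 kip·ft (hogging).

M_A = 504.9 kip·ft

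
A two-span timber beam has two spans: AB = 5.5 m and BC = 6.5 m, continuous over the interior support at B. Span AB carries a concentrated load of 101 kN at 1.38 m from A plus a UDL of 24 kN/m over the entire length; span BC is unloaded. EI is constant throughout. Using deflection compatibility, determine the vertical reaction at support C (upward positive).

R_C = -11 kN

Release continuity at B by inserting a hinge; the redundant is the internal moment M_B. The primary structure is two simply-supported spans AB and BC.
End slopes at the hinge B, treating each span as simply supported:
  span AB: point load 101 at a = 1.38: Pab(L + a)/(6LEI) = 119.7/EI
  span AB: UDL 24: wL³/(24EI) = 166.4/EI
  relative rotation θ_0 = (286.1 + 0)/EI = 286.1/EI
A unit hogging moment at B produces rotation L₁/(3EI) + L₂/(3EI) = 4/EI.
Compatibility: M_B·(L₁+L₂)/(3EI) = θ_0, giving M_B = 71.52 kN·m (hogging).
Span BC, ΣM about C: R_B^{BC}·6.5 = 0 + 71.52, so R_B^{BC} = 11 kN and R_C = 0 − 11 = -11 kN.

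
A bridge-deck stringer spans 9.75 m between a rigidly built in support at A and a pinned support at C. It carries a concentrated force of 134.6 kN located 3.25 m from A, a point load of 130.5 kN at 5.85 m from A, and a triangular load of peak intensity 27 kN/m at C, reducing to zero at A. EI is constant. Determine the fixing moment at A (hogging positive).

Choose R_C as the redundant. The primary structure is the cantilever fixed at A.
Downward deflection at the released point C due to the loads:
  point load 134.6 at a = 3.25: Pa²(3L − a)/(6EI) = 6161/EI
  point load 130.5 at a = 5.85: Pa²(3L − a)/(6EI) = 17418/EI
  triangular load, peak 27 at the free end: 11w₀L⁴/(120EI) = 22366/EI
  δ_0 = 45945/EI
Flexibility coefficient — unit upward force at C: δ_{CC} = L³/(3EI) = 309/EI.
Compatibility at C: δ_0 − R_C·δ_{CC} = 0, so R_C = 45945/309 = 148.7 kN.
Moment equilibrium about A: M_A = Σ(load moments about A) − R_C·L = 2056 − 148.7×9.75 = 606.5 kN·m.

M_A = 606.5 kN·m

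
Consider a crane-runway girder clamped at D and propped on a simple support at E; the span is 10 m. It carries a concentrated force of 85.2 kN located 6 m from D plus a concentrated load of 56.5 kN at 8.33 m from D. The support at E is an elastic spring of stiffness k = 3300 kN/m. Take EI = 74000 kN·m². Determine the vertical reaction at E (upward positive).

Choose R_E as the redundant. The primary structure is the cantilever fixed at D.
Deflection at E on the released cantilever, summing each load's contribution:
  point load 85.2 at a = 6: Pa²(3L − a)/(6EI) = 12269/EI
  point load 56.5 at a = 8.33: Pa²(3L − a)/(6EI) = 14159/EI
  δ_0 = 26428/EI
Flexibility coefficient — unit upward force at E: δ_{EE} = L³/(3EI) = 333.3/EI.
With EI = 74000 kN·m²: δ_0 = 0.35714 m and δ_{EE} = 0.004505 m/kN.
Compatibility — the spring shortens by R_E/k under the reaction it provides: δ_0 − R_E·δ_{EE} = R_E/k. With 1/k = 0.000303 m/kN, R_E = δ_0 / (δ_{EE} + 1/k) = 0.35714 / (0.004505 + 0.000303) = 74.29 kN.

R_E = 74.29 kN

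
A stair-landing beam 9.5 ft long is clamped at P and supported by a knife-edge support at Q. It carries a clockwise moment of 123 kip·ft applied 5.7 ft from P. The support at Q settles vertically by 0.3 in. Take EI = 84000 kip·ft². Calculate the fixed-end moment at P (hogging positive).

M_P = 37.83 kip·ft

Remove the prop at Q; the released (primary) structure is a cantilever built in at P.
Primary-structure tip deflection at Q by superposition:
  clockwise couple 123 at a = 5.7: M₀a(2L − a)/(2EI) = 4662/EI
Flexibility coefficient — unit upward force at Q: δ_{QQ} = L³/(3EI) = 285.8/EI.
With EI = 84000 kip·ft²: δ_0 = 0.055504 ft and δ_{QQ} = 0.003402 ft/kip.
Compatibility — the beam at Q must follow the support down by 0.025 ft: δ_0 − R_Q·δ_{QQ} = 0.025, so R_Q = (0.055504 − 0.025)/0.003402 = 8.966 kip.
Moment equilibrium about P: M_P = Σ(load moments about P) − R_Q·L = 123 − 8.966×9.5 = 37.83 kip·ft.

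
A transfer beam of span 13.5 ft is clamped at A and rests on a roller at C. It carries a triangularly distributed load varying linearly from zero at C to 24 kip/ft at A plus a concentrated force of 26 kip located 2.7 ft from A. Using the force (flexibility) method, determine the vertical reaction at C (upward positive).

Take the reaction at C as the redundant and release it; the primary structure is a cantilever fixed at A.
Free-end deflection of the primary structure under the applied loading (downward +):
  triangular load, peak 24 at the fixed end: w₀L⁴/(30EI) = 26572/EI
  point load 26 at a = 2.7: Pa²(3L − a)/(6EI) = 1194/EI
  δ_0 = 27766/EI
Tip deflection under a unit load at C: L³/(3EI) = 820.1/EI.
Compatibility at C: δ_0 − R_C·δ_{CC} = 0, so R_C = 27766/820.1 = 33.86 kip.

R_C = 33.86 kip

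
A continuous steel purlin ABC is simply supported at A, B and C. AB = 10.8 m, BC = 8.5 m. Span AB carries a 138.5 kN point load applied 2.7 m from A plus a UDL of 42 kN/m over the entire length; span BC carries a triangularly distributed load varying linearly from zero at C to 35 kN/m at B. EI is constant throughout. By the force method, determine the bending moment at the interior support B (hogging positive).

M_B = 515 kN·m

Insert a hinge at B; M_B is the redundant, and each span becomes simply supported.
Discontinuity in slope at B on the released structure — sum the simple-span end rotations:
  span AB: point load 138.5 at a = 2.7: Pab(L + a)/(6LEI) = 631/EI
  span AB: UDL 42: wL³/(24EI) = 2204/EI
  span BC: triangular load, peak 35: w₀L³/(45EI) = 477.7/EI
  relative rotation θ_0 = (2836 + 477.7)/EI = 3313/EI
A unit hogging moment at B produces rotation L₁/(3EI) + L₂/(3EI) = 6.433/EI.
Compatibility: M_B·(L₁+L₂)/(3EI) = θ_0, giving M_B = 515 kN·m (hogging).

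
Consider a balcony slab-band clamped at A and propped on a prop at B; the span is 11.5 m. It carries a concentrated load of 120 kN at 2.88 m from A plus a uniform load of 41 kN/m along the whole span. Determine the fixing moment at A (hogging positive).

Release the roller at B. Primary structure: cantilever fixed at A.
Primary-structure tip deflection at B by superposition:
  point load 120 at a = 2.88: Pa²(3L − a)/(6EI) = 5245/EI
  UDL 41: wL⁴/(8EI) = 89637/EI
  δ_0 = 94882/EI
Flexibility coefficient — unit upward force at B: δ_{BB} = L³/(3EI) = 507/EI.
The prop prevents deflection at B: R_B = δ_0/δ_{BB} = 94882/507 = 187.2 kN.
Moment equilibrium about A: M_A = Σ(load moments about A) − R_B·L = 3057 − 187.2×11.5 = 904.4 kN·m.

M_A = 904.4 kN·m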